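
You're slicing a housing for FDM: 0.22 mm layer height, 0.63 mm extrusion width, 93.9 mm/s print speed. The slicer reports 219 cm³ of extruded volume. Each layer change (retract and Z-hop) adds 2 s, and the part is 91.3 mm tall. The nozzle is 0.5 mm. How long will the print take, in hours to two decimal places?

4.90 hours

Extrusion cross-section: 0.22 × 0.63 → 0.1386 mm².
Toolpath length = 219 cm³ / 0.1386 mm² = 219000 / 0.1386 = 1580086.6 mm.
Extrusion time: 1580086.6 / 93.9 → 16827.3 s.
Layers = ⌈91.3/0.22⌉ = 415.
Z-hop total = 415 × 2 = 830 s.
Altogether 16827.3 + 830 = 17657.3 s, i.e. 4.90 hours.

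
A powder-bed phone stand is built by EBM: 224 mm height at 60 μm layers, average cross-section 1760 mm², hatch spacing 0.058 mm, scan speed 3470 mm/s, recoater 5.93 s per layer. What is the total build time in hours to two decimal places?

Layer count = ceil(224 / 0.06) = 3734.
Scan path per layer = 1760 / 0.058 = 30344.8 mm.
Scan time per layer = 30344.8 / 3470 = 8.7449 s.
Time per layer = 8.7449 + 5.93 = 14.6749 s.
3734 layers × 14.6749 s/layer = 54796.0766 s, i.e. 15.22 hours.

15.22 hours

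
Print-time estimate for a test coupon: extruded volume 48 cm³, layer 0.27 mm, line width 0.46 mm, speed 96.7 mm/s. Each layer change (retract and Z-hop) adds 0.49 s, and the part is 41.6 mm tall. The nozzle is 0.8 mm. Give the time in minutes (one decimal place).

Bead cross-section = 0.27 × 0.46 = 0.1242 mm².
Total extruded path = 48000/0.1242 = 386473.4 mm.
Print-move time = 386473.4 / 96.7 = 3996.6 s.
Layers = ⌈41.6/0.27⌉ = 155.
Z-hop total = 155 × 0.49 = 75.95 s.
Total = 3996.6 + 75.95 = 4072.55 s = 67.9 minutes.

67.9 minutes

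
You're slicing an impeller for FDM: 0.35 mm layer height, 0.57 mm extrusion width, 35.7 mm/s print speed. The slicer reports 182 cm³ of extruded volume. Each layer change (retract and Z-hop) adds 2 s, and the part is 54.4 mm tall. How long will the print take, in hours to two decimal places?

Extrusion cross-section = 0.35 × 0.57 = 0.1995 mm².
Path length: 182000 mm³ / 0.1995 mm² → 912280.7 mm.
Time extruding = 912280.7 / 35.7, so 25554.1 s.
Number of layers: 54.4 / 0.35 → 156 (rounded up).
Layer-change overhead = 156 × 2, so 312 s.
Altogether 25554.1 + 312 = 25866.1 s, i.e. 7.19 hours.

7.19 hours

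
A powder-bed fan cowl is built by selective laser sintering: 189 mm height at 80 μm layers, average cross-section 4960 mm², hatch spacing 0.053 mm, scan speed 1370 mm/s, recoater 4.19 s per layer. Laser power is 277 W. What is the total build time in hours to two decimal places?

47.59 hours

Layer count = ceil(189 / 0.08) = 2363.
Scan path per layer: 4960 / 0.053 → 93584.9 mm.
Scan time per layer: 93584.9 / 1370 → 68.3101 s.
Layer cycle: 68.3101 + 4.19 → 72.5001 s.
Build time = 2363 × 72.5001 = 171317.7363 s = 47.59 hours.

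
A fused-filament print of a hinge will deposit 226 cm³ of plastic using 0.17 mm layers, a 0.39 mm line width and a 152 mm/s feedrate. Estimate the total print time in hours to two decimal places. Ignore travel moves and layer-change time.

6.23 hours

Line area = 0.17 × 0.39 = 0.0663 mm².
Total extruded path = 226000/0.0663 = 3408748.1 mm.
Time extruding: 3408748.1 / 152 → 22426 s.
Converting: 22426 s = 6.23 hours.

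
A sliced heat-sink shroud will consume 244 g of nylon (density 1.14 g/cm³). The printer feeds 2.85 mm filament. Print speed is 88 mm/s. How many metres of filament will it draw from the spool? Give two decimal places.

33.55 m

Volume = 244 g / 1.14 g·cm⁻³ = 214.0351 cm³ = 214035.1 mm³.
A = π r² = π × 1.425² = 6.3794 mm².
Length = 214035.1 / 6.3794 = 33550.98 mm = 33.55 m.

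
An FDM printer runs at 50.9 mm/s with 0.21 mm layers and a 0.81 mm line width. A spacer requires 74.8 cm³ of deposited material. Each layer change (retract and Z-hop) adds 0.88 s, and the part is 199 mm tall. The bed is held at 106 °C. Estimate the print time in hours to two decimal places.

Bead cross-section = 0.21 × 0.81 = 0.1701 mm².
Path length: 74800 mm³ / 0.1701 mm² → 439741.3 mm.
Extrusion time = 439741.3 / 50.9 = 8639.3 s.
Layer count = ceil(199 / 0.21) = 948.
Layer-change overhead: 948 × 0.88 → 834.24 s.
Altogether 8639.3 + 834.24 = 9473.54 s, i.e. 2.63 hours.

2.63 hours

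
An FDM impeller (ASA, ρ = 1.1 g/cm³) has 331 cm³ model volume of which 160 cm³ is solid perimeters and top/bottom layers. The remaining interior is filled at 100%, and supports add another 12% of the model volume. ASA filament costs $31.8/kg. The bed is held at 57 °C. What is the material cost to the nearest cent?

Volume inside the shell = 331 − 160 = 171 cm³.
Deposited infill = 1.00 × 171 = 171 cm³.
Support = 0.12 × 331 = 39.72 cm³.
Deposited volume = 160 + 171 + 39.72, so 370.72 cm³.
Mass: 370.72 × 1.1 → 407.792 g.
At $31.8/kg: 407.792/1000 × 31.8 = $12.97.

$12.97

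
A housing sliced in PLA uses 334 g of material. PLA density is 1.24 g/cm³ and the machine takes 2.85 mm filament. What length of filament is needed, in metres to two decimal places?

Volume = 334 g / 1.24 g·cm⁻³ = 269.3548 cm³ = 269354.8 mm³.
Filament cross-section = π × (2.85/2)² = 6.3794 mm².
L = V/A = 269354.8/6.3794 = 42222.59 mm → 42.22 m.

42.22 m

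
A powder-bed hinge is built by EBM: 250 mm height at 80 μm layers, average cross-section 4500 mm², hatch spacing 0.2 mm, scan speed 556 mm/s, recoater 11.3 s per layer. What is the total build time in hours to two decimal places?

44.94 hours

Number of layers: 250 / 0.08 → 3125 (rounded up).
Scan path per layer = 4500 / 0.2 = 22500 mm.
Beam time per layer = 22500 / 556 = 40.4676 s.
Time per layer = 40.4676 + 11.3, so 51.7676 s.
3125 layers × 51.7676 s/layer = 161773.75 s, i.e. 44.94 hours.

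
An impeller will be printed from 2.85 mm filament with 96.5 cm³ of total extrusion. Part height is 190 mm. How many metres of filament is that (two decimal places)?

A = π r² = π × 1.425² = 6.3794 mm².
Length = 96.5 cm³ / 6.3794 mm² = 96500 / 6.3794 = 15126.81 mm = 15.13 m.

15.13 m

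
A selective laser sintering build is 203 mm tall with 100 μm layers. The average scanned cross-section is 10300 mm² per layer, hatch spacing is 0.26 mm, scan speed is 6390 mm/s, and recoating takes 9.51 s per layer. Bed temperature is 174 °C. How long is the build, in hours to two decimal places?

8.86 hours

Layer count = ceil(203 / 0.1) = 2030.
Hatch length per layer: 10300 / 0.26 → 39615.4 mm.
Per-layer scan time = 39615.4 / 6390, so 6.1996 s.
Time per layer = 6.1996 + 9.51 = 15.7096 s.
Total: 2030 × 15.7096 s = 31890.488 s → 8.86 hours.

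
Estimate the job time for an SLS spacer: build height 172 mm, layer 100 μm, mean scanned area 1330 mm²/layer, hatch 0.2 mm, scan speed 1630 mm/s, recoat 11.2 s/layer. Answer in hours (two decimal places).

7.30 hours

Number of layers: 172 / 0.1 → 1720 (rounded up).
Per-layer scan distance = 1330 / 0.2, so 6650 mm.
Scan time per layer = 6650 / 1630 = 4.0798 s.
Layer cycle = 4.0798 + 11.2 = 15.2798 s.
Total: 1720 × 15.2798 s = 26281.256 s → 7.30 hours.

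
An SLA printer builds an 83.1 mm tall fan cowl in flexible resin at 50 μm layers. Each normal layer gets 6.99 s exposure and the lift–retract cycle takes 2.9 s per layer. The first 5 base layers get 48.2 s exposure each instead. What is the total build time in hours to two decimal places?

4.62 hours

Layers = ⌈83.1/0.05⌉ = 1662.
Base layers: 5 × (48.2 + 2.9) → 255.5 s.
Remaining layers = 1657 × (6.99 + 2.9), so 16387.73 s.
Sum: 255.5 + 16387.73 = 16643.23 s → 4.62 hours.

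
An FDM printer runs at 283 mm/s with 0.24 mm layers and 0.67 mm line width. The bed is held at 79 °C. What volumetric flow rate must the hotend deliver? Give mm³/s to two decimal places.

Bead cross-section = 0.24 × 0.67 = 0.1608 mm².
Q = v·A = 283 × 0.1608 = 45.51 mm³/s.

45.51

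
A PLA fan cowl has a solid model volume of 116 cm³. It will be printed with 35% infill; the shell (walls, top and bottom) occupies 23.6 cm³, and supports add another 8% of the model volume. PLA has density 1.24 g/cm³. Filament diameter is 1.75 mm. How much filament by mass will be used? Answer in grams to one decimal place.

Interior volume = 116 − 23.6 = 92.4 cm³.
Deposited infill = 0.35 × 92.4 = 32.34 cm³.
Support = 0.08 × 116 = 9.28 cm³.
Total printed volume: 23.6 + 32.34 + 9.28 → 65.22 cm³.
Mass = 65.22 × 1.24 = 80.8728 g.

80.9 g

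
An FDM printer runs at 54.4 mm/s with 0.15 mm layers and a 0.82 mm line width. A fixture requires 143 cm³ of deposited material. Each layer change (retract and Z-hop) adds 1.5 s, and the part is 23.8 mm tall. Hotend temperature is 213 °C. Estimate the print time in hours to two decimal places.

6.00 hours

Extrusion cross-section = 0.15 × 0.82, so 0.123 mm².
Toolpath length = 143 cm³ / 0.123 mm² = 143000 / 0.123 = 1162601.6 mm.
Print-move time = 1162601.6 / 54.4 = 21371.4 s.
Layers = ⌈23.8/0.15⌉ = 159.
Layer-change overhead = 159 × 1.5, so 238.5 s.
Altogether 21371.4 + 238.5 = 21609.9 s, i.e. 6.00 hours.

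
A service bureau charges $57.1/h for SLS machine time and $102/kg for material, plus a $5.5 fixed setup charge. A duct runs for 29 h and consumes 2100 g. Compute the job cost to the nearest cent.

$1875.60

Machine-time cost = 57.1 × 29, so $1655.90.
Material cost: 102 × 2100/1000 → $214.20.
Total = 1655.90 + 214.20 + 5.5 = $1875.60.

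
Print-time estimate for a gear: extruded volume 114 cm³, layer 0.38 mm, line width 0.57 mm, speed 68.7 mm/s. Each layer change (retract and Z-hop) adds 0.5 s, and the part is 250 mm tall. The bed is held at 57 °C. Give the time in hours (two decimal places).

Bead cross-section = 0.38 × 0.57 = 0.2166 mm².
Path length: 114000 mm³ / 0.2166 mm² → 526315.8 mm.
Extrusion time = 526315.8 / 68.7, so 7661.1 s.
Layers = ⌈250/0.38⌉ = 658.
Z-hop total = 658 × 0.5 = 329 s.
Altogether 7661.1 + 329 = 7990.1 s, i.e. 2.22 hours.

2.22 hours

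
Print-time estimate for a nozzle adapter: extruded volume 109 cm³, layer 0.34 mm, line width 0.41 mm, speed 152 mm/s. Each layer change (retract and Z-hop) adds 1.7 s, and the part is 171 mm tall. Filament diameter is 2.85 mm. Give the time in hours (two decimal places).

Bead cross-section: 0.34 × 0.41 → 0.1394 mm².
Total extruded path = 109000/0.1394 = 781922.5 mm.
Extrusion time = 781922.5 / 152, so 5144.2 s.
Number of layers: 171 / 0.34 → 503 (rounded up).
Z-hop total = 503 × 1.7 = 855.1 s.
Altogether 5144.2 + 855.1 = 5999.3 s, i.e. 1.67 hours.

1.67 hours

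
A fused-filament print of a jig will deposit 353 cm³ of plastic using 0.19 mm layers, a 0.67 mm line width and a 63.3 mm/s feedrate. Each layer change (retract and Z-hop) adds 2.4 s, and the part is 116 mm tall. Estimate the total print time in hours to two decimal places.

12.58 hours

Extrusion cross-section = 0.19 × 0.67, so 0.1273 mm².
Total extruded path = 353000/0.1273 = 2772977.2 mm.
Extrusion time = 2772977.2 / 63.3 = 43806.9 s.
Layer count = ceil(116 / 0.19) = 611.
Layer-change overhead: 611 × 2.4 → 1466.4 s.
Total = 43806.9 + 1466.4 = 45273.3 s = 12.58 hours.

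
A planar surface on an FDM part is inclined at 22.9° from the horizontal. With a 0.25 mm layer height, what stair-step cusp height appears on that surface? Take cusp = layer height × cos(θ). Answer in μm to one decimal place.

230.3 μm

cos(22.9°) = 0.9212, so cusp = 0.25 × 0.9212 = 0.2303 mm → 230.3 μm.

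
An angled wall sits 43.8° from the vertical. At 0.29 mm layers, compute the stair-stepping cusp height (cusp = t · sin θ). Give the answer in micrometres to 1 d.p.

sin(43.8°) = 0.6921, so cusp = 0.29 × 0.6921 = 0.200709 mm → 200.7 μm.

200.7 μm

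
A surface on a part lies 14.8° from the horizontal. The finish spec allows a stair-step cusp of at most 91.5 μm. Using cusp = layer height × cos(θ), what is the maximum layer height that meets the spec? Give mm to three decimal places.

Layer height = cusp / cos(14.8°) = 0.0915 / 0.9668 = 0.095 mm.

0.095 mm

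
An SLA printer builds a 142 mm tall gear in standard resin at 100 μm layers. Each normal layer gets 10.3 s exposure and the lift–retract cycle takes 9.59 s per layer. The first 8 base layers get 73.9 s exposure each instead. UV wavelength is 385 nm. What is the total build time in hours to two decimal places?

Layer count = ceil(142 / 0.1) = 1420.
Bottom layers: 8 × (73.9 + 9.59) → 667.92 s.
Remaining layers = 1412 × (10.3 + 9.59) = 28084.68 s.
Sum: 667.92 + 28084.68 = 28752.6 s → 7.99 hours.

7.99 hours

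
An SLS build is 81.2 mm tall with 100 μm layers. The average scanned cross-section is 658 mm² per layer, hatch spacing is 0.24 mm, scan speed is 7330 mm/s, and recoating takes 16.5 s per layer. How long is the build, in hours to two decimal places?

3.81 hours

Layer count = ceil(81.2 / 0.1) = 812.
Hatch length per layer = 658 / 0.24, so 2741.7 mm.
Laser time per layer = 2741.7 / 7330 = 0.374 s.
Time per layer: 0.374 + 16.5 → 16.874 s.
812 layers × 16.874 s/layer = 13701.688 s, i.e. 3.81 hours.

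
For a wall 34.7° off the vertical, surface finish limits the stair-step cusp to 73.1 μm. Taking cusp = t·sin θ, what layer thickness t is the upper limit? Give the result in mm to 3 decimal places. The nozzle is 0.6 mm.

t = h_c / sin θ = 0.0731 / 0.5693 = 0.128 mm.

0.128 mm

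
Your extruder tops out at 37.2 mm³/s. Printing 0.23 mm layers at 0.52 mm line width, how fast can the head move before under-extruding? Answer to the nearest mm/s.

311 mm/s

A: 0.23 × 0.52 → 0.1196 mm².
v_max = Q/A = 37.2/0.1196 = 311.04 mm/s → 311 mm/s.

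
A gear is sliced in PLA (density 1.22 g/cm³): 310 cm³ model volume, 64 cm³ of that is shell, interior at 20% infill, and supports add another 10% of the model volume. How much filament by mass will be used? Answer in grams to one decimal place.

Infill region: 310 − 64 → 246 cm³.
Infill volume: 0.20 × 246 → 49.2 cm³.
Support = 0.10 × 310, so 31 cm³.
Deposited volume: 64 + 49.2 + 31 → 144.2 cm³.
Mass: 144.2 × 1.22 → 175.924 g.

175.9 g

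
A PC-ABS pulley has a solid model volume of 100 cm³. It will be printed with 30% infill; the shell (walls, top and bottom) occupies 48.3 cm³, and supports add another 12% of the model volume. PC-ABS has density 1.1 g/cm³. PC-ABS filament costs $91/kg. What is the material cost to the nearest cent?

Interior volume = 100 − 48.3 = 51.7 cm³.
Infill volume: 0.30 × 51.7 → 15.51 cm³.
Support = 0.12 × 100 = 12 cm³.
Total extruded = 48.3 + 15.51 + 12 = 75.81 cm³.
Mass = 75.81 × 1.1 = 83.391 g.
At $91/kg: 83.391/1000 × 91 = $7.59.

$7.59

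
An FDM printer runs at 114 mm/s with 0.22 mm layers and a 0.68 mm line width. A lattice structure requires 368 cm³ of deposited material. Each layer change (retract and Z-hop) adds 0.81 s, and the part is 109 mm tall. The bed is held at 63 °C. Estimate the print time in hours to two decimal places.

6.11 hours

Extrusion cross-section = 0.22 × 0.68 = 0.1496 mm².
Total extruded path = 368000/0.1496 = 2459893 mm.
Time extruding: 2459893 / 114 → 21578 s.
Layer count = ceil(109 / 0.22) = 496.
Non-print overhead = 496 × 0.81 = 401.76 s.
Total = 21578 + 401.76 = 21979.76 s = 6.11 hours.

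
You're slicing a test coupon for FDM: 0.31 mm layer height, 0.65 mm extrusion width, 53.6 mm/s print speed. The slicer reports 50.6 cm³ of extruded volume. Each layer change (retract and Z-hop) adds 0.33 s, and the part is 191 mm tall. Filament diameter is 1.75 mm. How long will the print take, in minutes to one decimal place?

Line area = 0.31 × 0.65 = 0.2015 mm².
Total extruded path = 50600/0.2015 = 251116.6 mm.
Extrusion time = 251116.6 / 53.6, so 4685 s.
Number of layers: 191 / 0.31 → 617 (rounded up).
Non-print overhead = 617 × 0.33, so 203.61 s.
Total = 4685 + 203.61 = 4888.61 s = 81.5 minutes.

81.5 minutes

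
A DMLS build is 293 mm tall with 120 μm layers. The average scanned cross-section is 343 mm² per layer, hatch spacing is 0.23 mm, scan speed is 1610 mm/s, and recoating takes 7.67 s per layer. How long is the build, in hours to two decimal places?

Layer count = ceil(293 / 0.12) = 2442.
Per-layer scan distance = 343 / 0.23, so 1491.3 mm.
Scan time per layer = 1491.3 / 1610, so 0.9263 s.
Per-layer time = 0.9263 + 7.67 = 8.5963 s.
Total: 2442 × 8.5963 s = 20992.1646 s → 5.83 hours.

5.83 hours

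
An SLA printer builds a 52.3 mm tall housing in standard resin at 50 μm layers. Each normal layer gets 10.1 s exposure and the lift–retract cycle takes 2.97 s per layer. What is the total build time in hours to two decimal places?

Number of layers: 52.3 / 0.05 → 1046 (rounded up).
Each layer takes = 10.1 + 2.97 = 13.07 s.
Total = 1046 × 13.07 = 13671.22 s = 3.80 hours.

3.80 hours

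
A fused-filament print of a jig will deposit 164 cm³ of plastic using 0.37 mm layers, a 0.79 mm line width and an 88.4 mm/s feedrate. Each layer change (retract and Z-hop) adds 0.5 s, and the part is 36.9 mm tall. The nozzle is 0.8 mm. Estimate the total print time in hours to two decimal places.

Extrusion cross-section: 0.37 × 0.79 → 0.2923 mm².
Total extruded path = 164000/0.2923 = 561067.4 mm.
Extrusion time: 561067.4 / 88.4 → 6346.9 s.
Layer count = ceil(36.9 / 0.37) = 100.
Non-print overhead = 100 × 0.5 = 50 s.
Altogether 6346.9 + 50 = 6396.9 s, i.e. 1.78 hours.

1.78 hours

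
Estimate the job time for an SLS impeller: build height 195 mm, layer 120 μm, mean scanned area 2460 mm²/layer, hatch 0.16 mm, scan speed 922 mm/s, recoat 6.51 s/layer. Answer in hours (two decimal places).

10.47 hours

Layer count = ceil(195 / 0.12) = 1625.
Per-layer scan distance = 2460 / 0.16 = 15375 mm.
Per-layer scan time: 15375 / 922 → 16.6757 s.
Time per layer = 16.6757 + 6.51 = 23.1857 s.
Build time = 1625 × 23.1857 = 37676.7625 s = 10.47 hours.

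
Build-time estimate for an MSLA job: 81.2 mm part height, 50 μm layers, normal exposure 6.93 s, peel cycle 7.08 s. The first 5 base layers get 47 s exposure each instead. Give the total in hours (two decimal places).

Number of layers: 81.2 / 0.05 → 1624 (rounded up).
Base layers = 5 × (47 + 7.08), so 270.4 s.
Regular layers = 1619 × (6.93 + 7.08), so 22682.19 s.
Sum: 270.4 + 22682.19 = 22952.59 s → 6.38 hours.

6.38 hours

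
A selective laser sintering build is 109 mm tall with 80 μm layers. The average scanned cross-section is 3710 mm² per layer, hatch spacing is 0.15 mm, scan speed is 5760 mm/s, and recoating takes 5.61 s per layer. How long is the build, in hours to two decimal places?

3.75 hours

Layers = ⌈109/0.08⌉ = 1363.
Per-layer scan distance: 3710 / 0.15 → 24733.3 mm.
Laser time per layer: 24733.3 / 5760 → 4.294 s.
Per-layer time: 4.294 + 5.61 → 9.904 s.
Total: 1363 × 9.904 s = 13499.152 s → 3.75 hours.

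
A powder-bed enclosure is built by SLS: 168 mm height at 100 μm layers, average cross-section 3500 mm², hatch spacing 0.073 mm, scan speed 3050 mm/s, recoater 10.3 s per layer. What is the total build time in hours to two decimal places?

12.14 hours

Layer count = ceil(168 / 0.1) = 1680.
Scan path per layer = 3500 / 0.073 = 47945.2 mm.
Scan time per layer = 47945.2 / 3050 = 15.7197 s.
Per-layer time = 15.7197 + 10.3, so 26.0197 s.
1680 layers × 26.0197 s/layer = 43713.096 s, i.e. 12.14 hours.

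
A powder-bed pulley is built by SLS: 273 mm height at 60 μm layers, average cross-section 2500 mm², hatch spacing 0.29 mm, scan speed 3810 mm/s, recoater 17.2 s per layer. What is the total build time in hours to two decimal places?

24.60 hours

Layer count = ceil(273 / 0.06) = 4550.
Per-layer scan distance = 2500 / 0.29, so 8620.7 mm.
Laser time per layer = 8620.7 / 3810 = 2.2627 s.
Per-layer time = 2.2627 + 17.2 = 19.4627 s.
Total: 4550 × 19.4627 s = 88555.285 s → 24.60 hours.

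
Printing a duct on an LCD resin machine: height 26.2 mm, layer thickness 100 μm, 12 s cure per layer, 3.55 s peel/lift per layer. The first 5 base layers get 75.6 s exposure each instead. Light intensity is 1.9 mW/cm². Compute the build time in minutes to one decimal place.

73.2 minutes

Layer count = ceil(26.2 / 0.1) = 262.
Burn-in layers = 5 × (75.6 + 3.55) = 395.75 s.
Remaining layers: 257 × (12 + 3.55) → 3996.35 s.
Sum: 395.75 + 3996.35 = 4392.1 s → 73.2 minutes.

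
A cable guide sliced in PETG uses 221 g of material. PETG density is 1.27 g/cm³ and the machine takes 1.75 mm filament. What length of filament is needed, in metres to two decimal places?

Volume = 221 g / 1.27 g·cm⁻³ = 174.0157 cm³ = 174015.7 mm³.
Filament cross-section = π × (1.75/2)² = 2.4053 mm².
L = V/A = 174015.7/2.4053 = 72346.78 mm → 72.35 m.

72.35 m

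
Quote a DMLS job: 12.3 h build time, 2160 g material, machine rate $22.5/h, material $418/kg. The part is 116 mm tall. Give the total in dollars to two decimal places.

Machine cost = 22.5 × 12.3, so $276.75.
Feedstock cost: 418 × 2160/1000 → $902.88.
Total = 276.75 + 902.88 = $1179.63.

$1179.63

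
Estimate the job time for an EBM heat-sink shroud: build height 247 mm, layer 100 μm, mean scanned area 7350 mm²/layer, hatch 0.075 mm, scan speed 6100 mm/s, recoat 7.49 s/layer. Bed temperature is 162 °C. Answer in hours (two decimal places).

16.16 hours

Number of layers: 247 / 0.1 → 2470 (rounded up).
Scan path per layer = 7350 / 0.075 = 98000 mm.
Scan time per layer: 98000 / 6100 → 16.0656 s.
Time per layer: 16.0656 + 7.49 → 23.5556 s.
Total: 2470 × 23.5556 s = 58182.332 s → 16.16 hours.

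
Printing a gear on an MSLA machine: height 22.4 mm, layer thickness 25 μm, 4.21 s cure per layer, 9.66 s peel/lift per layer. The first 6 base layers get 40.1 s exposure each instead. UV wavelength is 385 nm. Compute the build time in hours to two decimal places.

3.51 hours

Number of layers: 22.4 / 0.025 → 896 (rounded up).
Base layers = 6 × (40.1 + 9.66) = 298.56 s.
Remaining layers: 890 × (4.21 + 9.66) → 12344.3 s.
Total = 298.56 + 12344.3 = 12642.86 s = 3.51 hours.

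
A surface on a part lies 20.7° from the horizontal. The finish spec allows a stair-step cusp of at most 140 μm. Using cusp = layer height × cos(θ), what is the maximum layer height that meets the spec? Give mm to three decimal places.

Layer height = cusp / cos(20.7°) = 0.14 / 0.9354 = 0.150 mm.

0.150 mm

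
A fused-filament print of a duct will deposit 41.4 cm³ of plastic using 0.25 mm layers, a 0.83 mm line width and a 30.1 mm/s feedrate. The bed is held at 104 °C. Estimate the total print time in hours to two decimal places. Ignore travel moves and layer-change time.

Line area = 0.25 × 0.83 = 0.2075 mm².
Total extruded path = 41400/0.2075 = 199518.1 mm.
Print-move time = 199518.1 / 30.1, so 6628.5 s.
That's 6628.5 s → 1.84 hours.

1.84 hours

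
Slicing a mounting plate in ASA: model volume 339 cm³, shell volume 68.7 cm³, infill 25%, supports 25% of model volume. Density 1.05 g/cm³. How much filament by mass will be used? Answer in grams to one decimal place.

Volume inside the shell: 339 − 68.7 → 270.3 cm³.
Infill deposited = 0.25 × 270.3 = 67.575 cm³.
Support: 0.25 × 339 → 84.75 cm³.
Deposited volume = 68.7 + 67.575 + 84.75 = 221.025 cm³.
Mass = 221.025 × 1.05, so 232.07625 g.

232.1 g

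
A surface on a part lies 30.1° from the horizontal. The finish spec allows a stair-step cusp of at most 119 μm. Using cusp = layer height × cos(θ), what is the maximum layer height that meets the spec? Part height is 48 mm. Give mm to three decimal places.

0.138 mm

Layer height = cusp / cos(30.1°) = 0.119 / 0.8652 = 0.138 mm.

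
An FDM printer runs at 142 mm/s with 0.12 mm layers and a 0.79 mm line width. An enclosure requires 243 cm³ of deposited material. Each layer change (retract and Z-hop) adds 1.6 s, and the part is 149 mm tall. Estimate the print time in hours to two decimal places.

5.57 hours

Bead cross-section = 0.12 × 0.79, so 0.0948 mm².
Path length: 243000 mm³ / 0.0948 mm² → 2563291.1 mm.
Extrusion time = 2563291.1 / 142, so 18051.3 s.
Layers = ⌈149/0.12⌉ = 1242.
Z-hop total = 1242 × 1.6 = 1987.2 s.
Total = 18051.3 + 1987.2 = 20038.5 s = 5.57 hours.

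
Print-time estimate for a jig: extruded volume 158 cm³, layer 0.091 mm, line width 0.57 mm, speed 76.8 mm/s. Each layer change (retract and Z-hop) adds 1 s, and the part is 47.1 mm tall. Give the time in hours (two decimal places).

11.16 hours

Line area: 0.091 × 0.57 → 0.05187 mm².
Path length: 158000 mm³ / 0.05187 mm² → 3046076.7 mm.
Print-move time = 3046076.7 / 76.8 = 39662.5 s.
Layer count = ceil(47.1 / 0.091) = 518.
Z-hop total = 518 × 1 = 518 s.
Total = 39662.5 + 518 = 40180.5 s = 11.16 hours.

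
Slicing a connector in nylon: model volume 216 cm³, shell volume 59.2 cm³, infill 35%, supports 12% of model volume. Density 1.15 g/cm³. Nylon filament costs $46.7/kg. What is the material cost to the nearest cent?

$7.52

Interior volume = 216 − 59.2, so 156.8 cm³.
Deposited infill = 0.35 × 156.8 = 54.88 cm³.
Support: 0.12 × 216 → 25.92 cm³.
Total printed volume = 59.2 + 54.88 + 25.92 = 140 cm³.
Mass = 140 × 1.15, so 161 g.
Cost = 161 g / 1000 × $46.7/kg = $7.52.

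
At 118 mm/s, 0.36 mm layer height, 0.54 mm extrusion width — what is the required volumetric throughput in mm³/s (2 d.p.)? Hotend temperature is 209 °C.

22.94

Extrusion cross-section = 0.36 × 0.54, so 0.1944 mm².
Volumetric flow = 118 × 0.1944 = 22.94 mm³/s.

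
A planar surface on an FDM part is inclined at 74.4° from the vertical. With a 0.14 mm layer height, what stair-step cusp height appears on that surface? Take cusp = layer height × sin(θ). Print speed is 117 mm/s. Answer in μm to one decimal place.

Cusp = layer height × sin(74.4°) = 0.14 × 0.9632 = 0.134848 mm = 134.8 μm.

134.8 μm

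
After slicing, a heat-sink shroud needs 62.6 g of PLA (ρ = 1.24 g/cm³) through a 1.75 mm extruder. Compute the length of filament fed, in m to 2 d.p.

Extruded volume: 62.6/1.24 = 50.4839 cm³ (50483.9 mm³).
A = π r² = π × 0.875² = 2.4053 mm².
L = V/A = 50483.9/2.4053 = 20988.61 mm → 20.99 m.

20.99 m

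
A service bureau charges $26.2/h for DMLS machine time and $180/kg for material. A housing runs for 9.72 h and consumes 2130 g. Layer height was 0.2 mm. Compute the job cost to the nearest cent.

Machine cost: 26.2 × 9.72 → $254.664.
Feedstock cost = 180 × 2130/1000 = $383.40.
Total = 254.664 + 383.40 = 638.064 ≈ $638.06.

$638.06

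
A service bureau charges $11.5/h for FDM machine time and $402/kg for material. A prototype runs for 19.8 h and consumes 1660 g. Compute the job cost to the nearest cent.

$895.02

Machine-time cost = 11.5 × 19.8 = $227.70.
Material cost = 402 × 1660/1000, so $667.32.
Job cost: 227.70 + 667.32 = $895.02.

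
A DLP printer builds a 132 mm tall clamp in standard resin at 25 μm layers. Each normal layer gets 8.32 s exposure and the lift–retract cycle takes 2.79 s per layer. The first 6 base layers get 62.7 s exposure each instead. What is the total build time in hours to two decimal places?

Number of layers: 132 / 0.025 → 5280 (rounded up).
Bottom layers = 6 × (62.7 + 2.79) = 392.94 s.
Remaining layers: 5274 × (8.32 + 2.79) → 58594.14 s.
Total = 392.94 + 58594.14 = 58987.08 s = 16.39 hours.

16.39 hours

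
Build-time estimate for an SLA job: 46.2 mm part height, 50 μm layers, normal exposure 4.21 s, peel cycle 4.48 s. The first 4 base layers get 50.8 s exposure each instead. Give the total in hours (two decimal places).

Number of layers: 46.2 / 0.05 → 924 (rounded up).
Bottom layers = 4 × (50.8 + 4.48), so 221.12 s.
Regular layers = 920 × (4.21 + 4.48) = 7994.8 s.
Total = 221.12 + 7994.8 = 8215.92 s = 2.28 hours.

2.28 hours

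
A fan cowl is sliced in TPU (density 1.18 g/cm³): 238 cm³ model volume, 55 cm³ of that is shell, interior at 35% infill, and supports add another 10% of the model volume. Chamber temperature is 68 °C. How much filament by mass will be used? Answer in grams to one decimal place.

Infill region = 238 − 55, so 183 cm³.
Deposited infill: 0.35 × 183 → 64.05 cm³.
Support = 0.10 × 238, so 23.8 cm³.
Total printed volume: 55 + 64.05 + 23.8 → 142.85 cm³.
Mass = 142.85 × 1.18, so 168.563 g.

168.6 g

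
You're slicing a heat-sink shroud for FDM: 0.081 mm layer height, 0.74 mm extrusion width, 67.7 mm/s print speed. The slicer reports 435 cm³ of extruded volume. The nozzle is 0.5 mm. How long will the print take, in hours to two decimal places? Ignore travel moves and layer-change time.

Bead cross-section: 0.081 × 0.74 → 0.05994 mm².
Toolpath length = 435 cm³ / 0.05994 mm² = 435000 / 0.05994 = 7257257.3 mm.
Extrusion time = 7257257.3 / 67.7 = 107197.3 s.
107197.3 s = 29.78 hours.

29.78 hours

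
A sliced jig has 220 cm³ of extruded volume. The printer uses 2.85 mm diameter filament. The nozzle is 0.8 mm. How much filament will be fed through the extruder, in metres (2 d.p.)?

34.49 m

A = π r² = π × 1.425² = 6.3794 mm².
Length = 220 cm³ / 6.3794 mm² = 220000 / 6.3794 = 34486 mm = 34.49 m.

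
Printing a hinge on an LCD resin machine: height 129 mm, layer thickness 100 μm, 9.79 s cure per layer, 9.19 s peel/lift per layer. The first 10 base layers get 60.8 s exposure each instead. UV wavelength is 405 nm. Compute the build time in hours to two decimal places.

Number of layers: 129 / 0.1 → 1290 (rounded up).
Bottom layers = 10 × (60.8 + 9.19) = 699.9 s.
Regular layers: 1280 × (9.79 + 9.19) → 24294.4 s.
Total = 699.9 + 24294.4 = 24994.3 s = 6.94 hours.

6.94 hours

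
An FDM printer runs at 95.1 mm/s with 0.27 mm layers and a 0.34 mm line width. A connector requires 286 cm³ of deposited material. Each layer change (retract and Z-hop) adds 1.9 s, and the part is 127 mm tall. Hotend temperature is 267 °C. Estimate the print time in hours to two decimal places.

9.35 hours

Extrusion cross-section = 0.27 × 0.34 = 0.0918 mm².
Total extruded path = 286000/0.0918 = 3115468.4 mm.
Extrusion time: 3115468.4 / 95.1 → 32759.9 s.
Layers = ⌈127/0.27⌉ = 471.
Layer-change overhead: 471 × 1.9 → 894.9 s.
Total = 32759.9 + 894.9 = 33654.8 s = 9.35 hours.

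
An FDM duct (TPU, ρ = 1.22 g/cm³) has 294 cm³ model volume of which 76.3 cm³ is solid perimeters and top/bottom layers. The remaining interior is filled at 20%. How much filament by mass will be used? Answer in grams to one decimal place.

146.2 g

Volume inside the shell: 294 − 76.3 → 217.7 cm³.
Infill deposited: 0.20 × 217.7 → 43.54 cm³.
Deposited volume: 76.3 + 43.54 → 119.84 cm³.
Mass = 119.84 × 1.22, so 146.2048 g.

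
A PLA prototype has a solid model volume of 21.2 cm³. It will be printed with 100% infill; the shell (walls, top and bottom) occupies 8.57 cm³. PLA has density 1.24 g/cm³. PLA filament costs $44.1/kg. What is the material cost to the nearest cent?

$1.16

Infill region = 21.2 − 8.57, so 12.63 cm³.
Infill deposited = 1.00 × 12.63, so 12.63 cm³.
Total printed volume: 8.57 + 12.63 → 21.2 cm³.
Mass = 21.2 × 1.24 = 26.288 g.
At $44.1/kg: 26.288/1000 × 44.1 = $1.16.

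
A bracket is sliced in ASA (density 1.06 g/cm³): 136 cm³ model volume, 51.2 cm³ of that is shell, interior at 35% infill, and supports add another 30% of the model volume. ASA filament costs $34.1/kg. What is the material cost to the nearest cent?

$4.40

Volume inside the shell = 136 − 51.2, so 84.8 cm³.
Deposited infill = 0.35 × 84.8, so 29.68 cm³.
Support: 0.30 × 136 → 40.8 cm³.
Total printed volume = 51.2 + 29.68 + 40.8, so 121.68 cm³.
Mass = 121.68 × 1.06, so 128.9808 g.
At $34.1/kg: 128.9808/1000 × 34.1 = $4.40.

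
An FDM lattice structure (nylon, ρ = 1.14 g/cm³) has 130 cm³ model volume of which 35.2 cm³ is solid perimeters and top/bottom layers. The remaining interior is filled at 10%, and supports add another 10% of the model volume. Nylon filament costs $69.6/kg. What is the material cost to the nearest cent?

Infill region = 130 − 35.2 = 94.8 cm³.
Infill volume = 0.10 × 94.8 = 9.48 cm³.
Support: 0.10 × 130 → 13 cm³.
Total extruded = 35.2 + 9.48 + 13, so 57.68 cm³.
Mass: 57.68 × 1.14 → 65.7552 g.
Cost = 65.7552 g / 1000 × $69.6/kg = $4.58.

$4.58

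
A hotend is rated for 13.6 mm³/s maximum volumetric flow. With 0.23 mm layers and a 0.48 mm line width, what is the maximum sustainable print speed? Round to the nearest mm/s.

123 mm/s

Extrusion cross-section = 0.23 × 0.48, so 0.1104 mm².
Max speed = 13.6 / 0.1104 = 123.19 ≈ 123 mm/s.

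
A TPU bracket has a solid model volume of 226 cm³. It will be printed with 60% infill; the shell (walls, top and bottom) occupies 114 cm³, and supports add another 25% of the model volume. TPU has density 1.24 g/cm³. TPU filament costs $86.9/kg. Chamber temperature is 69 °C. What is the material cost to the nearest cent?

$25.61

Volume inside the shell = 226 − 114, so 112 cm³.
Infill volume: 0.60 × 112 → 67.2 cm³.
Support: 0.25 × 226 → 56.5 cm³.
Total extruded = 114 + 67.2 + 56.5 = 237.7 cm³.
Mass = 237.7 × 1.24 = 294.748 g.
At $86.9/kg: 294.748/1000 × 86.9 = $25.61.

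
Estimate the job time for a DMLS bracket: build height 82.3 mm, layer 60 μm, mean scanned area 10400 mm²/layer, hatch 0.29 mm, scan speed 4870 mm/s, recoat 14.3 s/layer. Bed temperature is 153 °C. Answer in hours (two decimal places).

8.26 hours

Number of layers: 82.3 / 0.06 → 1372 (rounded up).
Hatch length per layer = 10400 / 0.29 = 35862.1 mm.
Per-layer scan time = 35862.1 / 4870, so 7.3639 s.
Layer cycle = 7.3639 + 14.3, so 21.6639 s.
1372 layers × 21.6639 s/layer = 29722.8708 s, i.e. 8.26 hours.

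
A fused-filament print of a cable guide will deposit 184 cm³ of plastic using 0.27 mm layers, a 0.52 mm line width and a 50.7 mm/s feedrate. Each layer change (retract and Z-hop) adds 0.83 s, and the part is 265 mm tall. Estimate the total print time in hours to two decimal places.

Line area = 0.27 × 0.52 = 0.1404 mm².
Toolpath length = 184 cm³ / 0.1404 mm² = 184000 / 0.1404 = 1310541.3 mm.
Time extruding = 1310541.3 / 50.7, so 25848.9 s.
Layers = ⌈265/0.27⌉ = 982.
Layer-change overhead = 982 × 0.83 = 815.06 s.
Total = 25848.9 + 815.06 = 26663.96 s = 7.41 hours.

7.41 hours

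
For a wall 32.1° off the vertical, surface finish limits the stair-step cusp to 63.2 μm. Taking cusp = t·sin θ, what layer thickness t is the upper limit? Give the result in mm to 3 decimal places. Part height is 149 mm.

t = h_c / sin θ = 0.0632 / 0.5314 = 0.119 mm.

0.119 mm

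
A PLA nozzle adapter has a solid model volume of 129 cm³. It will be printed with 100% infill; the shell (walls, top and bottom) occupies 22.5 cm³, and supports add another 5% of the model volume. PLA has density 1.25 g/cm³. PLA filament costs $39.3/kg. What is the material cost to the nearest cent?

Volume inside the shell: 129 − 22.5 → 106.5 cm³.
Deposited infill: 1.00 × 106.5 → 106.5 cm³.
Support = 0.05 × 129, so 6.45 cm³.
Deposited volume: 22.5 + 106.5 + 6.45 → 135.45 cm³.
Mass = 135.45 × 1.25, so 169.3125 g.
At $39.3/kg: 169.3125/1000 × 39.3 = $6.65.

$6.65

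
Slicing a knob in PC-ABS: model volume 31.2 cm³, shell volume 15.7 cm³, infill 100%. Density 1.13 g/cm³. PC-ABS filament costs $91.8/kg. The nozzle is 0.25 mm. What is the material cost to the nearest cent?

Infill region = 31.2 − 15.7 = 15.5 cm³.
Infill deposited = 1.00 × 15.5, so 15.5 cm³.
Total extruded = 15.7 + 15.5 = 31.2 cm³.
Mass = 31.2 × 1.13 = 35.256 g.
At $91.8/kg: 35.256/1000 × 91.8 = $3.24.

$3.24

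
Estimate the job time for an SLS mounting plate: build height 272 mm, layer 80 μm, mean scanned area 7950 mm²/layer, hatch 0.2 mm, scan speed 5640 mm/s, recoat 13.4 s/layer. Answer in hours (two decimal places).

Layer count = ceil(272 / 0.08) = 3400.
Hatch length per layer: 7950 / 0.2 → 39750 mm.
Per-layer scan time: 39750 / 5640 → 7.0479 s.
Layer cycle: 7.0479 + 13.4 → 20.4479 s.
3400 layers × 20.4479 s/layer = 69522.86 s, i.e. 19.31 hours.

19.31 hours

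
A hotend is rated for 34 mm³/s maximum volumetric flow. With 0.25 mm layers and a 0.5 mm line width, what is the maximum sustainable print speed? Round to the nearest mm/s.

272 mm/s

A: 0.25 × 0.5 → 0.125 mm².
v_max = Q/A = 34/0.125 = 272.00 mm/s → 272 mm/s.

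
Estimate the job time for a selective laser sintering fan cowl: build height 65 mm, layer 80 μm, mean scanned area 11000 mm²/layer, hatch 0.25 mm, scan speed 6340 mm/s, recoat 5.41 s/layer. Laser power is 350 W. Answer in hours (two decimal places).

2.79 hours

Number of layers: 65 / 0.08 → 813 (rounded up).
Per-layer scan distance: 11000 / 0.25 → 44000 mm.
Laser time per layer: 44000 / 6340 → 6.9401 s.
Time per layer = 6.9401 + 5.41 = 12.3501 s.
813 layers × 12.3501 s/layer = 10040.6313 s, i.e. 2.79 hours.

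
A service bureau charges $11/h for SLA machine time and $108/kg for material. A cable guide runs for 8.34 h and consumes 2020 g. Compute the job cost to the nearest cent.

Machine cost: 11 × 8.34 → $91.74.
Material charge: 108 × 2020/1000 → $218.16.
Job cost: 91.74 + 218.16 = $309.90.

$309.90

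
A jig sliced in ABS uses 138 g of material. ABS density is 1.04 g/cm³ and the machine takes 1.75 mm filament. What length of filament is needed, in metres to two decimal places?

55.17 m

Extruded volume: 138/1.04 = 132.6923 cm³ (132692.3 mm³).
Filament cross-section = π × (1.75/2)² = 2.4053 mm².
Length = 132692.3 / 2.4053 = 55166.63 mm = 55.17 m.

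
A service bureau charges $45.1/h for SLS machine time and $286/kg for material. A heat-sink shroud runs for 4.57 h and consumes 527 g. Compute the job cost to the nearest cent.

$356.83

Machine cost: 45.1 × 4.57 → $206.107.
Feedstock cost: 286 × 527/1000 → $150.722.
Job cost: 206.107 + 150.722 = 356.829 ≈ $356.83.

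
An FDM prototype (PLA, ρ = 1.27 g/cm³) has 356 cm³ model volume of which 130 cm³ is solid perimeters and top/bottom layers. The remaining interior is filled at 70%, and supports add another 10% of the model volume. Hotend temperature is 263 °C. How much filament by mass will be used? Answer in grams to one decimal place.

Interior volume = 356 − 130 = 226 cm³.
Deposited infill = 0.70 × 226 = 158.2 cm³.
Support = 0.10 × 356, so 35.6 cm³.
Deposited volume = 130 + 158.2 + 35.6, so 323.8 cm³.
Mass = 323.8 × 1.27 = 411.226 g.

411.2 g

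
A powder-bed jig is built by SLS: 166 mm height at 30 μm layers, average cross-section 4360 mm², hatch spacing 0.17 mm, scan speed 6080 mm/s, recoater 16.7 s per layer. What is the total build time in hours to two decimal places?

32.16 hours

Layers = ⌈166/0.03⌉ = 5534.
Scan path per layer: 4360 / 0.17 → 25647.1 mm.
Per-layer scan time = 25647.1 / 6080, so 4.2183 s.
Per-layer time = 4.2183 + 16.7, so 20.9183 s.
Build time = 5534 × 20.9183 = 115761.8722 s = 32.16 hours.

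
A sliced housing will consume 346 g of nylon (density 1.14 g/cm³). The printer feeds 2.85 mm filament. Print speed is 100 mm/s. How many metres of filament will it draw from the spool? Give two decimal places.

47.58 m

Extruded volume: 346/1.14 = 303.5088 cm³ (303508.8 mm³).
A = π r² = π × 1.425² = 6.3794 mm².
Length = 303508.8 / 6.3794 = 47576.39 mm = 47.58 m.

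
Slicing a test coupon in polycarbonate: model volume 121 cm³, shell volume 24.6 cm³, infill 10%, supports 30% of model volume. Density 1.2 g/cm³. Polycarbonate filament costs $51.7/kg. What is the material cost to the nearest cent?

$4.38

Infill region = 121 − 24.6, so 96.4 cm³.
Infill deposited: 0.10 × 96.4 → 9.64 cm³.
Support = 0.30 × 121, so 36.3 cm³.
Deposited volume = 24.6 + 9.64 + 36.3, so 70.54 cm³.
Mass: 70.54 × 1.2 → 84.648 g.
At $51.7/kg: 84.648/1000 × 51.7 = $4.38.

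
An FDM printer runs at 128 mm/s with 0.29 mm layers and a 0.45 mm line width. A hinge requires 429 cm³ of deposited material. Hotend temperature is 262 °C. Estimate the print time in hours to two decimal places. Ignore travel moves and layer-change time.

Bead cross-section = 0.29 × 0.45 = 0.1305 mm².
Path length: 429000 mm³ / 0.1305 mm² → 3287356.3 mm.
Print-move time: 3287356.3 / 128 → 25682.5 s.
In the requested units: 25682.5 s = 7.13 hours.

7.13 hours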